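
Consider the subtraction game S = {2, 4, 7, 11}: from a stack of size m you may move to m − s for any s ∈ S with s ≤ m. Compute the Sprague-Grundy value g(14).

Grundy values for subtraction set {2, 4, 7, 11}:
k:     0  1  2  3  4  5  6  7  8  9 10 11 12 13 14
g(k):  0  0  1  1  2  2  0  3  1  0  2  1  3  2  0
So g(14) = 0.

0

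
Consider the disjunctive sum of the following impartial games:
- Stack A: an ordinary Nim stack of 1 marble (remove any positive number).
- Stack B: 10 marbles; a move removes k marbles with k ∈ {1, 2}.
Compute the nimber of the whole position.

0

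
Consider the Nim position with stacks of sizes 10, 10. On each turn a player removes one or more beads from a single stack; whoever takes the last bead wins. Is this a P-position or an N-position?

Compute the nim-sum pairwise:
10 XOR 10 = 0
The nim-sum is 0, so this is a P-position: the player to move is in a losing position under optimal play.

P-position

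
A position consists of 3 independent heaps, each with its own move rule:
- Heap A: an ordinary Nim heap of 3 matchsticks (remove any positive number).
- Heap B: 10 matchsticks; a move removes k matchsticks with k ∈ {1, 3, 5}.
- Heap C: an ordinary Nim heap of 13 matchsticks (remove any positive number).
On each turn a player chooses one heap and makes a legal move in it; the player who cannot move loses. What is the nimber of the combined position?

Heap A is a plain Nim heap of size 3, so its Grundy value is 3.
Build the Grundy sequence for heap B with g(k) = mex{g(k−s) : s ∈ {1, 3, 5}, s ≤ k}:
g(0) = mex{} = 0
g(1) = mex{0} = 1
g(2) = mex{1} = 0
g(3) = mex{0} = 1
g(4) = mex{1} = 0
g(5) = mex{0} = 1
g(6) = mex{1} = 0
g(7) = mex{0} = 1
g(8) = mex{1} = 0
g(9) = mex{0} = 1
g(10) = mex{1} = 0
So g(10) = 0.
Heap C is a plain Nim heap of size 13, so its Grundy value is 13.
The value of a disjunctive sum is the nim-sum of the parts.
Combined value = 3 XOR 0 XOR 13 = 14.

14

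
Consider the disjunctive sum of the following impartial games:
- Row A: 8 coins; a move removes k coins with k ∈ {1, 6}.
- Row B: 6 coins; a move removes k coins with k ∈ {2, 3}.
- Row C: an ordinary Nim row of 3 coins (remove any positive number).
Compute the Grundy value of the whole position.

2

Grundy values for row A (subtraction set {1, 6}):
k:     0  1  2  3  4  5  6  7  8
g(k):  0  1  0  1  0  1  2  0  1
So g(8) = 1.
For row B, compute g(0), g(1), … with moves {2, 3}:
g(0) = mex{} = 0
g(1) = mex{} = 0
g(2) = mex{0} = 1
g(3) = mex{0} = 1
g(4) = mex{0,1} = 2
g(5) = mex{1} = 0
g(6) = mex{1,2} = 0
So g(6) = 0.
Row C is a plain Nim row of size 3, so its Grundy value is 3.
The value of a disjunctive sum is the nim-sum of the parts.
Combined value = 1 ⊕ 0 ⊕ 3 = 2.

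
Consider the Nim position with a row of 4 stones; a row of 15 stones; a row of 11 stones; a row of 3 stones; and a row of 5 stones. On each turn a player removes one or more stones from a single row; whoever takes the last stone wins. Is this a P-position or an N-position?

N-position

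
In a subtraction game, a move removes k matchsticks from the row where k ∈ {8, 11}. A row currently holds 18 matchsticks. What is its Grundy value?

Build the Grundy sequence with g(k) = mex{g(k−s) : s ∈ {8, 11}, s ≤ k}:
k:     0  1  2  3  4  5  6  7  8  9 10 11 12 13 14 15 16 17 18
g(k):  0  0  0  0  0  0  0  0  1  1  1  1  1  1  1  1  2  2  2
So g(18) = 2.

2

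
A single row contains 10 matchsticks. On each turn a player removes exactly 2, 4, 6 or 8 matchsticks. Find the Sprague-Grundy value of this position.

0

Build the Grundy sequence with g(k) = mex{g(k−s) : s ∈ {2, 4, 6, 8}, s ≤ k}:
k:     0  1  2  3  4  5  6  7  8  9 10
g(k):  0  0  1  1  2  2  3  3  4  4  0
So g(10) = 0.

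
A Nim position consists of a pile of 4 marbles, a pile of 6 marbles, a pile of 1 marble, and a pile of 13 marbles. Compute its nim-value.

14

Nim-sum: 4 XOR 6 XOR 1 XOR 13 = 14.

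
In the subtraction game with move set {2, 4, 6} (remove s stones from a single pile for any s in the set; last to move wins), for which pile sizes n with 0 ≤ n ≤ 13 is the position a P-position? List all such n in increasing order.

0, 1, 8, 9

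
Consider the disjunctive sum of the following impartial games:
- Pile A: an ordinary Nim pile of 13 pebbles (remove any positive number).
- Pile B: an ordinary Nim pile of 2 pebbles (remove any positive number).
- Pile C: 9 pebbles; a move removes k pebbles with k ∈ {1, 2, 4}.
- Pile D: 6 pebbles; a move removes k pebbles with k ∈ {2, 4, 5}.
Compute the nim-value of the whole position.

Pile A is a plain Nim pile of size 13, so its Grundy value is 13.
Pile B is a plain Nim pile of size 2, so its Grundy value is 2.
Build the Grundy sequence for pile C with g(k) = mex{g(k−s) : s ∈ {1, 2, 4}, s ≤ k}:
g(0) = mex{} = 0
g(1) = mex{0} = 1
g(2) = mex{0,1} = 2
g(3) = mex{1,2} = 0
g(4) = mex{0,2} = 1
g(5) = mex{0,1} = 2
g(6) = mex{1,2} = 0
g(7) = mex{0,2} = 1
g(8) = mex{0,1} = 2
g(9) = mex{1,2} = 0
So g(9) = 0.
Build the Grundy sequence for pile D with g(k) = mex{g(k−s) : s ∈ {2, 4, 5}, s ≤ k}:
k:     0  1  2  3  4  5  6
g(k):  0  0  1  1  2  2  3
So g(6) = 3.
The value of a disjunctive sum is the nim-sum of the parts.
Combined value = 13 ⊕ 2 ⊕ 0 ⊕ 3 = 12.

12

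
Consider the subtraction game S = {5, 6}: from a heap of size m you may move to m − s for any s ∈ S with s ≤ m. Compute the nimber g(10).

2

Compute g(0), g(1), … for moves {5, 6}:
k:     0  1  2  3  4  5  6  7  8  9 10
g(k):  0  0  0  0  0  1  1  1  1  1  2
So g(10) = 2.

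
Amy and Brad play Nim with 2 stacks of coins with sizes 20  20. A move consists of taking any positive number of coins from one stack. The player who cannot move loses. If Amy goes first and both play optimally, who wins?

Brad wins

Nim-sum: 20 ⊕ 20 = 0.
The nim-sum is 0, so this is a P-position: the player to move is in a losing position under optimal play; Amy is about to move from it and so loses — Brad wins.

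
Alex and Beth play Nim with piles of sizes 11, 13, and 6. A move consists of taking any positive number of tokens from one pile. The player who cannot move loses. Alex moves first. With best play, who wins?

Write each in binary and XOR column by column:
  1011  (11)
  1101  (13)
  0110  (6)
  ----
  0000  (0)
The nim-sum is 0, so this is a P-position: the player to move is in a losing position under optimal play; Alex is about to move from it and so loses — Beth wins.

Beth wins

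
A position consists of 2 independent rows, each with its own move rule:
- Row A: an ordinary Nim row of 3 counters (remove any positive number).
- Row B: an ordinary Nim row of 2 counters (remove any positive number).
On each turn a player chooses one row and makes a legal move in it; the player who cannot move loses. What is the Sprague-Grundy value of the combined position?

1

Row A is a plain Nim row of size 3, so its Grundy value is 3.
Row B is a plain Nim row of size 2, so its Grundy value is 2.
By the Sprague-Grundy theorem, the Grundy value of a sum of independent games is the XOR of the component values.
Combined value = 3 ⊕ 2 = 1.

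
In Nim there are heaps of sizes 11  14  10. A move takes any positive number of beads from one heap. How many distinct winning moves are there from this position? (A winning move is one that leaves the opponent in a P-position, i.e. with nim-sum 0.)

3

Write each in binary and XOR column by column:
  1011  (11)
  1110  (14)
  1010  (10)
  ----
  1111  (15)
The overall nim-sum is X = 15. A heap of size p has a winning move iff p XOR X < p (reduce it to p XOR X).
  11: 11 XOR 15 = 4 < 11 — winning move (to 4).
  14: 14 XOR 15 = 1 < 14 — winning move (to 1).
  10: 10 XOR 15 = 5 < 10 — winning move (to 5).
That gives 3 winning moves.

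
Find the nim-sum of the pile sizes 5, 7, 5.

7

Compute the nim-sum pairwise:
5 XOR 7 = 2
2 XOR 5 = 7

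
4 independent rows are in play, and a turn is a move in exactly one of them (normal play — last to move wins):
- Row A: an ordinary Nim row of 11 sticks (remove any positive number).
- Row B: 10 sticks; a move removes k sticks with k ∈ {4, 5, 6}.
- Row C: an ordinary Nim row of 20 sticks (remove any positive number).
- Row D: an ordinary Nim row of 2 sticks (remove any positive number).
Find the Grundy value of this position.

Row A is a plain Nim row of size 11, so its Grundy value is 11.
Grundy values for row B (subtraction set {4, 5, 6}):
k:     0  1  2  3  4  5  6  7  8  9 10
g(k):  0  0  0  0  1  1  1  1  2  2  0
So g(10) = 0.
Row C is a plain Nim row of size 20, so its Grundy value is 20.
Row D is a plain Nim row of size 2, so its Grundy value is 2.
The value of a disjunctive sum is the nim-sum of the parts.
Combined value = 11 XOR 0 XOR 20 XOR 2 = 29.

29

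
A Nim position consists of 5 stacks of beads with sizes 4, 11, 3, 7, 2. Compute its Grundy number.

9

Nim-sum: 4 XOR 11 XOR 3 XOR 7 XOR 2 = 9.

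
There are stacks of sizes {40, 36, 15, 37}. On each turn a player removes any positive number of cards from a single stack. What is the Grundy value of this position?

38

Compute the nim-sum pairwise:
40 XOR 36 = 12
12 XOR 15 = 3
3 XOR 37 = 38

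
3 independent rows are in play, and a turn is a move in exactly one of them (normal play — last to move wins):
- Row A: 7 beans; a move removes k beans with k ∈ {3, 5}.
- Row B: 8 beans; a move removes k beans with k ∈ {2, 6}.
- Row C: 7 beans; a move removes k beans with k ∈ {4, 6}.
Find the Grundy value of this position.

For row A, compute g(0), g(1), … with moves {3, 5}:
k:     0  1  2  3  4  5  6  7
g(k):  0  0  0  1  1  1  2  2
So g(7) = 2.
For row B, compute g(0), g(1), … with moves {2, 6}:
g(0) = mex{} = 0
g(1) = mex{} = 0
g(2) = mex{0} = 1
g(3) = mex{0} = 1
g(4) = mex{1} = 0
g(5) = mex{1} = 0
g(6) = mex{0} = 1
g(7) = mex{0} = 1
g(8) = mex{1} = 0
So g(8) = 0.
Build the Grundy sequence for row C with g(k) = mex{g(k−s) : s ∈ {4, 6}, s ≤ k}:
k:     0  1  2  3  4  5  6  7
g(k):  0  0  0  0  1  1  1  1
So g(7) = 1.
The value of a disjunctive sum is the nim-sum of the parts.
Combined value = 2 ⊕ 0 ⊕ 1 = 3.

3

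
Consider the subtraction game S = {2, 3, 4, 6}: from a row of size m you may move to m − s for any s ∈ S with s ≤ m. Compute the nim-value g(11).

1

Grundy values for subtraction set {2, 3, 4, 6}:
k:     0  1  2  3  4  5  6  7  8  9 10 11
g(k):  0  0  1  1  2  2  3  3  0  0  1  1
So g(11) = 1.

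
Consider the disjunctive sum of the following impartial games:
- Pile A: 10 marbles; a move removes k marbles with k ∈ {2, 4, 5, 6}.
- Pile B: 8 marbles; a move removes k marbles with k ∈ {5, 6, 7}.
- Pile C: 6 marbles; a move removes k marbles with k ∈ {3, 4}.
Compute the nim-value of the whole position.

2

Build the Grundy sequence for pile A with g(k) = mex{g(k−s) : s ∈ {2, 4, 5, 6}, s ≤ k}:
k:     0  1  2  3  4  5  6  7  8  9 10
g(k):  0  0  1  1  2  2  3  3  0  0  1
So g(10) = 1.
Build the Grundy sequence for pile B with g(k) = mex{g(k−s) : s ∈ {5, 6, 7}, s ≤ k}:
g(0) = mex{} = 0
g(1) = mex{} = 0
g(2) = mex{} = 0
g(3) = mex{} = 0
g(4) = mex{} = 0
g(5) = mex{0} = 1
g(6) = mex{0} = 1
g(7) = mex{0} = 1
g(8) = mex{0} = 1
So g(8) = 1.
Grundy values for pile C (subtraction set {3, 4}):
k:     0  1  2  3  4  5  6
g(k):  0  0  0  1  1  1  2
So g(6) = 2.
The value of a disjunctive sum is the nim-sum of the parts.
Combined value = 1 ⊕ 1 ⊕ 2 = 2.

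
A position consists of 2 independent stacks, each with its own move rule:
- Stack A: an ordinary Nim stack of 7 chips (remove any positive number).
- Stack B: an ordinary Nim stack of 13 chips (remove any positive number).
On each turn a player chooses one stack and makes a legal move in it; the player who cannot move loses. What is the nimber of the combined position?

Stack A is a plain Nim stack of size 7, so its Grundy value is 7.
Stack B is a plain Nim stack of size 13, so its Grundy value is 13.
The value of a disjunctive sum is the nim-sum of the parts.
Combined value = 7 ⊕ 13 = 10.

10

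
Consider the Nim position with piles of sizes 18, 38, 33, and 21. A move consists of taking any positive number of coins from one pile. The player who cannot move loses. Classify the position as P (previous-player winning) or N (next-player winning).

P-position

In binary:
  010010  (18)
  100110  (38)
  100001  (33)
  010101  (21)
  ------
  000000  (0)
The nim-sum is 0, so this is a P-position: the player to move is in a losing position under optimal play.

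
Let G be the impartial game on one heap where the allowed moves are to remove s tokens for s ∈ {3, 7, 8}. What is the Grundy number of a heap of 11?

0

Build the Grundy sequence with g(k) = mex{g(k−s) : s ∈ {3, 7, 8}, s ≤ k}:
k:     0  1  2  3  4  5  6  7  8  9 10 11
g(k):  0  0  0  1  1  1  0  2  2  1  3  0
So g(11) = 0.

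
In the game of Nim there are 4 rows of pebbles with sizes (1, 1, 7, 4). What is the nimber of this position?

3

Compute the nim-sum pairwise:
1 ^ 1 = 0
0 ^ 7 = 7
7 ^ 4 = 3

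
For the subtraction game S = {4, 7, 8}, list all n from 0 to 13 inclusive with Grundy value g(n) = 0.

Compute g(0), g(1), … for moves {4, 7, 8}:
k:     0  1  2  3  4  5  6  7  8  9 10 11 12 13
g(k):  0  0  0  0  1  1  1  1  2  2  2  2  0  0
The P-positions (g = 0) in 0..13 are 0, 1, 2, 3, 12, 13.

0, 1, 2, 3, 12, 13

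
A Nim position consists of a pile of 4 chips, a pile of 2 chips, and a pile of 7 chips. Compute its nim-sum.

1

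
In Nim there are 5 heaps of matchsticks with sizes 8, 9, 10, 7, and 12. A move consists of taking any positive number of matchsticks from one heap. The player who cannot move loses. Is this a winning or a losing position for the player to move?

Nim-sum: 8 ^ 9 ^ 10 ^ 7 ^ 12 = 0.
The nim-sum is 0, so this is a P-position: the player to move is in a losing position under optimal play.

Losing position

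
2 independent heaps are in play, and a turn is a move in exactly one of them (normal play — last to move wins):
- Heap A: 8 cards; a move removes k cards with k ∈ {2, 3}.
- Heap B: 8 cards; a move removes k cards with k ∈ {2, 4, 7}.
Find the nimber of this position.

0

Grundy values for heap A (subtraction set {2, 3}):
g(0) = mex{} = 0
g(1) = mex{} = 0
g(2) = mex{0} = 1
g(3) = mex{0} = 1
g(4) = mex{0,1} = 2
g(5) = mex{1} = 0
g(6) = mex{1,2} = 0
g(7) = mex{0,2} = 1
g(8) = mex{0} = 1
So g(8) = 1.
Build the Grundy sequence for heap B with g(k) = mex{g(k−s) : s ∈ {2, 4, 7}, s ≤ k}:
g(0) = mex{} = 0
g(1) = mex{} = 0
g(2) = mex{0} = 1
g(3) = mex{0} = 1
g(4) = mex{0,1} = 2
g(5) = mex{0,1} = 2
g(6) = mex{1,2} = 0
g(7) = mex{0,1,2} = 3
g(8) = mex{0,2} = 1
So g(8) = 1.
By the Sprague-Grundy theorem, the Grundy value of a sum of independent games is the XOR of the component values.
Combined value = 1 XOR 1 = 0.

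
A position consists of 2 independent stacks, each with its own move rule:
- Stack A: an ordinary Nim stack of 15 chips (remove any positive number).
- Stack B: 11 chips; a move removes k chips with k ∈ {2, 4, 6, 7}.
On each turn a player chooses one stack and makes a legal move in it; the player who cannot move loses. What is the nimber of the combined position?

14

Stack A is a plain Nim stack of size 15, so its Grundy value is 15.
Grundy values for stack B (subtraction set {2, 4, 6, 7}):
g(0) = mex{} = 0
g(1) = mex{} = 0
g(2) = mex{0} = 1
g(3) = mex{0} = 1
g(4) = mex{0,1} = 2
g(5) = mex{0,1} = 2
g(6) = mex{0,1,2} = 3
g(7) = mex{0,1,2} = 3
g(8) = mex{0,1,2,3} = 4
g(9) = mex{1,2,3} = 0
g(10) = mex{1,2,3,4} = 0
g(11) = mex{0,2,3} = 1
So g(11) = 1.
By the Sprague-Grundy theorem, the Grundy value of a sum of independent games is the XOR of the component values.
Combined value = 15 XOR 1 = 14.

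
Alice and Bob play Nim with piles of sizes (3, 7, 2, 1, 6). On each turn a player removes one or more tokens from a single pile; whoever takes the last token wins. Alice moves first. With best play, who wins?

Alice wins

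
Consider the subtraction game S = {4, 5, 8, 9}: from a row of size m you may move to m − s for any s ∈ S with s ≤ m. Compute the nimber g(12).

Grundy values for subtraction set {4, 5, 8, 9}:
k:     0  1  2  3  4  5  6  7  8  9 10 11 12
g(k):  0  0  0  0  1  1  1  1  2  2  2  2  3
So g(12) = 3.

3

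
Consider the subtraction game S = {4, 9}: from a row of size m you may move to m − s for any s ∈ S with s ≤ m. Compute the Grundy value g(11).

2

Build the Grundy sequence with g(k) = mex{g(k−s) : s ∈ {4, 9}, s ≤ k}:
g(0) = mex{} = 0
g(1) = mex{} = 0
g(2) = mex{} = 0
g(3) = mex{} = 0
g(4) = mex{0} = 1
g(5) = mex{0} = 1
g(6) = mex{0} = 1
g(7) = mex{0} = 1
g(8) = mex{1} = 0
g(9) = mex{0,1} = 2
g(10) = mex{0,1} = 2
g(11) = mex{0,1} = 2
So g(11) = 2.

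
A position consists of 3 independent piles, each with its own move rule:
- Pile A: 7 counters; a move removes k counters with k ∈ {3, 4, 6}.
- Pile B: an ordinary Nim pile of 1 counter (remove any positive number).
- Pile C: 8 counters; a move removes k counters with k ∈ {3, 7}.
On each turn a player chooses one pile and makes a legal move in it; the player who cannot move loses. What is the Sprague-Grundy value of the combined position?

1

Build the Grundy sequence for pile A with g(k) = mex{g(k−s) : s ∈ {3, 4, 6}, s ≤ k}:
g(0) = mex{} = 0
g(1) = mex{} = 0
g(2) = mex{} = 0
g(3) = mex{0} = 1
g(4) = mex{0} = 1
g(5) = mex{0} = 1
g(6) = mex{0,1} = 2
g(7) = mex{0,1} = 2
So g(7) = 2.
Pile B is a plain Nim pile of size 1, so its Grundy value is 1.
Build the Grundy sequence for pile C with g(k) = mex{g(k−s) : s ∈ {3, 7}, s ≤ k}:
g(0) = mex{} = 0
g(1) = mex{} = 0
g(2) = mex{} = 0
g(3) = mex{0} = 1
g(4) = mex{0} = 1
g(5) = mex{0} = 1
g(6) = mex{1} = 0
g(7) = mex{0,1} = 2
g(8) = mex{0,1} = 2
So g(8) = 2.
The value of a disjunctive sum is the nim-sum of the parts.
Combined value = 2 ⊕ 1 ⊕ 2 = 1.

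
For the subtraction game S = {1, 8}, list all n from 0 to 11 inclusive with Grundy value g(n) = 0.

0, 2, 4, 6, 9, 11

Build the Grundy sequence with g(k) = mex{g(k−s) : s ∈ {1, 8}, s ≤ k}:
g(0) = mex{} = 0
g(1) = mex{0} = 1
g(2) = mex{1} = 0
g(3) = mex{0} = 1
g(4) = mex{1} = 0
g(5) = mex{0} = 1
g(6) = mex{1} = 0
g(7) = mex{0} = 1
g(8) = mex{0,1} = 2
g(9) = mex{1,2} = 0
g(10) = mex{0} = 1
g(11) = mex{1} = 0
The P-positions (g = 0) in 0..11 are 0, 2, 4, 6, 9, 11.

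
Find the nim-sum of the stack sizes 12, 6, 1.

In binary:
  1100  (12)
  0110  (6)
  0001  (1)
  ----
  1011  (11)

11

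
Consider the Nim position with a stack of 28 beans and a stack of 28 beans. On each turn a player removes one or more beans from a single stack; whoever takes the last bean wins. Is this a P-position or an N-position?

P-position

Compute the nim-sum pairwise:
28 XOR 28 = 0
The nim-sum is 0, so this is a P-position: the player to move is in a losing position under optimal play.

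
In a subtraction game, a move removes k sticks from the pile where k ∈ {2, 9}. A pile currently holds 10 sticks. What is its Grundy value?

1

Build the Grundy sequence with g(k) = mex{g(k−s) : s ∈ {2, 9}, s ≤ k}:
k:     0  1  2  3  4  5  6  7  8  9 10
g(k):  0  0  1  1  0  0  1  1  0  2  1
So g(10) = 1.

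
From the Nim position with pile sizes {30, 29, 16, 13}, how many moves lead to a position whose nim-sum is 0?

Nim-sum: 30 XOR 29 XOR 16 XOR 13 = 30.
The overall nim-sum is X = 30. A pile of size p has a winning move iff p XOR X < p (reduce it to p XOR X).
  30: 30 XOR 30 = 0 < 30 — winning move (to 0).
  29: 29 XOR 30 = 3 < 29 — winning move (to 3).
  16: 16 XOR 30 = 14 < 16 — winning move (to 14).
  13: 13 XOR 30 = 19 ≥ 13 — no move.
That gives 3 winning moves.

3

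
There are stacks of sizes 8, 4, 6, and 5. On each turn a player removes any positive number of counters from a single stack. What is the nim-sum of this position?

In binary:
  1000  (8)
  0100  (4)
  0110  (6)
  0101  (5)
  ----
  1111  (15)

15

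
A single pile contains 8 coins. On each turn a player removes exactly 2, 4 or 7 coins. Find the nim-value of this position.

Compute g(0), g(1), … for moves {2, 4, 7}:
k:     0  1  2  3  4  5  6  7  8
g(k):  0  0  1  1  2  2  0  3  1
So g(8) = 1.

1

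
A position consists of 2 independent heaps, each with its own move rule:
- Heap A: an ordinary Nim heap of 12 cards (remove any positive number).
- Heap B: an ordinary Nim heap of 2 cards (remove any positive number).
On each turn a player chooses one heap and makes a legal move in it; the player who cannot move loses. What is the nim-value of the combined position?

14

Heap A is a plain Nim heap of size 12, so its Grundy value is 12.
Heap B is a plain Nim heap of size 2, so its Grundy value is 2.
The value of a disjunctive sum is the nim-sum of the parts.
Combined value = 12 ⊕ 2 = 14.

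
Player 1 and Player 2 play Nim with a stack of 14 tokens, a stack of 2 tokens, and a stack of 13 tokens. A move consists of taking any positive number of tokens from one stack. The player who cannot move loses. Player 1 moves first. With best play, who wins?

Nim-sum: 14 ^ 2 ^ 13 = 1.
The nim-sum is 1 ≠ 0, so this is an N-position: the player to move can win; Player 1 has a winning move.

Player 1 wins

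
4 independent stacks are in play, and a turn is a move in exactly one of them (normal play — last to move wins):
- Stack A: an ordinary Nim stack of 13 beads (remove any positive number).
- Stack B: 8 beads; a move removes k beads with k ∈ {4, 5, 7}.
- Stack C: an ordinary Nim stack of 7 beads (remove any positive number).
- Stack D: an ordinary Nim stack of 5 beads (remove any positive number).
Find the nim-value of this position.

13

Stack A is a plain Nim stack of size 13, so its Grundy value is 13.
Build the Grundy sequence for stack B with g(k) = mex{g(k−s) : s ∈ {4, 5, 7}, s ≤ k}:
g(0) = mex{} = 0
g(1) = mex{} = 0
g(2) = mex{} = 0
g(3) = mex{} = 0
g(4) = mex{0} = 1
g(5) = mex{0} = 1
g(6) = mex{0} = 1
g(7) = mex{0} = 1
g(8) = mex{0,1} = 2
So g(8) = 2.
Stack C is a plain Nim stack of size 7, so its Grundy value is 7.
Stack D is a plain Nim stack of size 5, so its Grundy value is 5.
By the Sprague-Grundy theorem, the Grundy value of a sum of independent games is the XOR of the component values.
Combined value = 13 XOR 2 XOR 7 XOR 5 = 13.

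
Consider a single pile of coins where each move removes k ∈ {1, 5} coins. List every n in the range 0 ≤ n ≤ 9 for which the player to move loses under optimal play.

Grundy values for subtraction set {1, 5}:
k:     0  1  2  3  4  5  6  7  8  9
g(k):  0  1  0  1  0  1  0  1  0  1
The P-positions (g = 0) in 0..9 are 0, 2, 4, 6, 8.

0, 2, 4, 6, 8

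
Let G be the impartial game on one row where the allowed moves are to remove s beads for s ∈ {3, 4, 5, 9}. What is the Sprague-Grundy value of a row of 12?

Grundy values for subtraction set {3, 4, 5, 9}:
k:     0  1  2  3  4  5  6  7  8  9 10 11 12
g(k):  0  0  0  1  1  1  2  2  0  3  3  1  4
So g(12) = 4.

4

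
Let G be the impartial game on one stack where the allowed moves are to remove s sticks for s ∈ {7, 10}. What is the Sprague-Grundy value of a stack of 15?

Build the Grundy sequence with g(k) = mex{g(k−s) : s ∈ {7, 10}, s ≤ k}:
k:     0  1  2  3  4  5  6  7  8  9 10 11 12 13 14 15
g(k):  0  0  0  0  0  0  0  1  1  1  1  1  1  1  2  2
So g(15) = 2.

2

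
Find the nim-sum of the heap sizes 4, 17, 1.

Bitwise XOR of the heap sizes:
  00100  (4)
  10001  (17)
  00001  (1)
  -----
  10100  (20)

20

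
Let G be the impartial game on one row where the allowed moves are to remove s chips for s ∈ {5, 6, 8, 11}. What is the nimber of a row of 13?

2

Grundy values for subtraction set {5, 6, 8, 11}:
g(0) = mex{} = 0
g(1) = mex{} = 0
g(2) = mex{} = 0
g(3) = mex{} = 0
g(4) = mex{} = 0
g(5) = mex{0} = 1
g(6) = mex{0} = 1
g(7) = mex{0} = 1
g(8) = mex{0} = 1
g(9) = mex{0} = 1
g(10) = mex{0,1} = 2
g(11) = mex{0,1} = 2
g(12) = mex{0,1} = 2
g(13) = mex{0,1} = 2
So g(13) = 2.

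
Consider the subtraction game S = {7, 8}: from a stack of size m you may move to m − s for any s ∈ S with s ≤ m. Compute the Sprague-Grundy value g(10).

Build the Grundy sequence with g(k) = mex{g(k−s) : s ∈ {7, 8}, s ≤ k}:
g(0) = mex{} = 0
g(1) = mex{} = 0
g(2) = mex{} = 0
g(3) = mex{} = 0
g(4) = mex{} = 0
g(5) = mex{} = 0
g(6) = mex{} = 0
g(7) = mex{0} = 1
g(8) = mex{0} = 1
g(9) = mex{0} = 1
g(10) = mex{0} = 1
So g(10) = 1.

1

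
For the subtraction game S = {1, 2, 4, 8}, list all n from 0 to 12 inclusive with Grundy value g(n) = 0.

Compute g(0), g(1), … for moves {1, 2, 4, 8}:
g(0) = mex{} = 0
g(1) = mex{0} = 1
g(2) = mex{0,1} = 2
g(3) = mex{1,2} = 0
g(4) = mex{0,2} = 1
g(5) = mex{0,1} = 2
g(6) = mex{1,2} = 0
g(7) = mex{0,2} = 1
g(8) = mex{0,1} = 2
g(9) = mex{1,2} = 0
g(10) = mex{0,2} = 1
g(11) = mex{0,1} = 2
g(12) = mex{1,2} = 0
The P-positions (g = 0) in 0..12 are 0, 3, 6, 9, 12.

0, 3, 6, 9, 12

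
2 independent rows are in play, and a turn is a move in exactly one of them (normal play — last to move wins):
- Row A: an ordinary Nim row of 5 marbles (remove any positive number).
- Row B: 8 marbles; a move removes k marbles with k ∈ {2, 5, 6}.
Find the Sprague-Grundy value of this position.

5

Row A is a plain Nim row of size 5, so its Grundy value is 5.
Build the Grundy sequence for row B with g(k) = mex{g(k−s) : s ∈ {2, 5, 6}, s ≤ k}:
k:     0  1  2  3  4  5  6  7  8
g(k):  0  0  1  1  0  2  1  3  0
So g(8) = 0.
By the Sprague-Grundy theorem, the Grundy value of a sum of independent games is the XOR of the component values.
Combined value = 5 XOR 0 = 5.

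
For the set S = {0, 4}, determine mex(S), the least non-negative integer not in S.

1

0 is in the set but 1 is not, so the mex is 1.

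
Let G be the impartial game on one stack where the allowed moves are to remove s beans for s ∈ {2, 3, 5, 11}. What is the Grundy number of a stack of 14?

Grundy values for subtraction set {2, 3, 5, 11}:
k:     0  1  2  3  4  5  6  7  8  9 10 11 12 13 14
g(k):  0  0  1  1  2  2  3  0  0  1  1  2  2  3  0
So g(14) = 0.

0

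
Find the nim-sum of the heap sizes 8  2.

10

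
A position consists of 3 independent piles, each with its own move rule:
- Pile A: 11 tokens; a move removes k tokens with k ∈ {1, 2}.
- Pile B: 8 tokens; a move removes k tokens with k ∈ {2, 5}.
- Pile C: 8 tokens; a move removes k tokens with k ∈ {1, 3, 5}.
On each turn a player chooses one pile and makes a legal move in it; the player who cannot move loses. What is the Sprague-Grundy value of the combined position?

For pile A, compute g(0), g(1), … with moves {1, 2}:
g(0) = mex{} = 0
g(1) = mex{0} = 1
g(2) = mex{0,1} = 2
g(3) = mex{1,2} = 0
g(4) = mex{0,2} = 1
g(5) = mex{0,1} = 2
g(6) = mex{1,2} = 0
g(7) = mex{0,2} = 1
g(8) = mex{0,1} = 2
g(9) = mex{1,2} = 0
g(10) = mex{0,2} = 1
g(11) = mex{0,1} = 2
So g(11) = 2.
Grundy values for pile B (subtraction set {2, 5}):
g(0) = mex{} = 0
g(1) = mex{} = 0
g(2) = mex{0} = 1
g(3) = mex{0} = 1
g(4) = mex{1} = 0
g(5) = mex{0,1} = 2
g(6) = mex{0} = 1
g(7) = mex{1,2} = 0
g(8) = mex{1} = 0
So g(8) = 0.
Grundy values for pile C (subtraction set {1, 3, 5}):
k:     0  1  2  3  4  5  6  7  8
g(k):  0  1  0  1  0  1  0  1  0
So g(8) = 0.
The value of a disjunctive sum is the nim-sum of the parts.
Combined value = 2 XOR 0 XOR 0 = 2.

2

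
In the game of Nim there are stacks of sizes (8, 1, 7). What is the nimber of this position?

Compute the nim-sum pairwise:
8 ^ 1 = 9
9 ^ 7 = 14

14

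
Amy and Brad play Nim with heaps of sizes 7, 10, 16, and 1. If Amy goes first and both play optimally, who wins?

Compute the nim-sum pairwise:
7 XOR 10 = 13
13 XOR 16 = 29
29 XOR 1 = 28
The nim-sum is 28 ≠ 0, so this is an N-position: the player to move can win; Amy has a winning move.

Amy wins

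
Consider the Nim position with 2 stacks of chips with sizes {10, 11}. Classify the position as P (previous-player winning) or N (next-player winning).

N-position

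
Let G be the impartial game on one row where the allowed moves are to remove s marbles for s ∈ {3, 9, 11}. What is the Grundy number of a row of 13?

2

Grundy values for subtraction set {3, 9, 11}:
g(0) = mex{} = 0
g(1) = mex{} = 0
g(2) = mex{} = 0
g(3) = mex{0} = 1
g(4) = mex{0} = 1
g(5) = mex{0} = 1
g(6) = mex{1} = 0
g(7) = mex{1} = 0
g(8) = mex{1} = 0
g(9) = mex{0} = 1
g(10) = mex{0} = 1
g(11) = mex{0} = 1
g(12) = mex{0,1} = 2
g(13) = mex{0,1} = 2
So g(13) = 2.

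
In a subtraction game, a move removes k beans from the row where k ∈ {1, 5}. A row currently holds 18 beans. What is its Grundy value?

0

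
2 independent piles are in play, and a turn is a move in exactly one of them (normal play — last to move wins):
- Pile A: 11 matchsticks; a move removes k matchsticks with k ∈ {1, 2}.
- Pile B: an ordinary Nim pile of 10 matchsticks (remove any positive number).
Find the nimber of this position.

Build the Grundy sequence for pile A with g(k) = mex{g(k−s) : s ∈ {1, 2}, s ≤ k}:
g(0) = mex{} = 0
g(1) = mex{0} = 1
g(2) = mex{0,1} = 2
g(3) = mex{1,2} = 0
g(4) = mex{0,2} = 1
g(5) = mex{0,1} = 2
g(6) = mex{1,2} = 0
g(7) = mex{0,2} = 1
g(8) = mex{0,1} = 2
g(9) = mex{1,2} = 0
g(10) = mex{0,2} = 1
g(11) = mex{0,1} = 2
So g(11) = 2.
Pile B is a plain Nim pile of size 10, so its Grundy value is 10.
The value of a disjunctive sum is the nim-sum of the parts.
Combined value = 2 ⊕ 10 = 8.

8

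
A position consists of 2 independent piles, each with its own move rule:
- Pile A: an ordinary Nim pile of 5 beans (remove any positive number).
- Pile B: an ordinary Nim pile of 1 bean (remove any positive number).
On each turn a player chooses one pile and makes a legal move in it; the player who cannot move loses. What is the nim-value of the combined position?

4

Pile A is a plain Nim pile of size 5, so its Grundy value is 5.
Pile B is a plain Nim pile of size 1, so its Grundy value is 1.
The value of a disjunctive sum is the nim-sum of the parts.
Combined value = 5 XOR 1 = 4.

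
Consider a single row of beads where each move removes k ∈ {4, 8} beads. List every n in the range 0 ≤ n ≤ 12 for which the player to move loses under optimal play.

0, 1, 2, 3, 12

Compute g(0), g(1), … for moves {4, 8}:
k:     0  1  2  3  4  5  6  7  8  9 10 11 12
g(k):  0  0  0  0  1  1  1  1  2  2  2  2  0
The P-positions (g = 0) in 0..12 are 0, 1, 2, 3, 12.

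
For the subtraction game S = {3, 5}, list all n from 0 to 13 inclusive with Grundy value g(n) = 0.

Grundy values for subtraction set {3, 5}:
g(0) = mex{} = 0
g(1) = mex{} = 0
g(2) = mex{} = 0
g(3) = mex{0} = 1
g(4) = mex{0} = 1
g(5) = mex{0} = 1
g(6) = mex{0,1} = 2
g(7) = mex{0,1} = 2
g(8) = mex{1} = 0
g(9) = mex{1,2} = 0
g(10) = mex{1,2} = 0
g(11) = mex{0,2} = 1
g(12) = mex{0,2} = 1
g(13) = mex{0} = 1
The P-positions (g = 0) in 0..13 are 0, 1, 2, 8, 9, 10.

0, 1, 2, 8, 9, 10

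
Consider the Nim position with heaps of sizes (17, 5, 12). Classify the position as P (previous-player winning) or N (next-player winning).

N-position

Nim-sum: 17 ^ 5 ^ 12 = 24.
The nim-sum is 24 ≠ 0, so this is an N-position: the player to move can win.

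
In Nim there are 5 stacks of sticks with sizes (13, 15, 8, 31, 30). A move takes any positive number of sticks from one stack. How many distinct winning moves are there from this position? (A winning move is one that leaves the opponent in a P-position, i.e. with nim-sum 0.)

Compute the nim-sum pairwise:
13 ^ 15 = 2
2 ^ 8 = 10
10 ^ 31 = 21
21 ^ 30 = 11
The overall nim-sum is X = 11. A stack of size p has a winning move iff p XOR X < p (reduce it to p XOR X).
  13: 13 XOR 11 = 6 < 13 — winning move (to 6).
  15: 15 XOR 11 = 4 < 15 — winning move (to 4).
  8: 8 XOR 11 = 3 < 8 — winning move (to 3).
  31: 31 XOR 11 = 20 < 31 — winning move (to 20).
  30: 30 XOR 11 = 21 < 30 — winning move (to 21).
That gives 5 winning moves.

5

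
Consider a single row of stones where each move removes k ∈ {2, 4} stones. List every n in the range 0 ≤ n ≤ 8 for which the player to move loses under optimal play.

Build the Grundy sequence with g(k) = mex{g(k−s) : s ∈ {2, 4}, s ≤ k}:
g(0) = mex{} = 0
g(1) = mex{} = 0
g(2) = mex{0} = 1
g(3) = mex{0} = 1
g(4) = mex{0,1} = 2
g(5) = mex{0,1} = 2
g(6) = mex{1,2} = 0
g(7) = mex{1,2} = 0
g(8) = mex{0,2} = 1
The P-positions (g = 0) in 0..8 are 0, 1, 6, 7.

0, 1, 6, 7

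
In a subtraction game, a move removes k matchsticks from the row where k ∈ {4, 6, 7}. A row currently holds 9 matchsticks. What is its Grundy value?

2

Compute g(0), g(1), … for moves {4, 6, 7}:
k:     0  1  2  3  4  5  6  7  8  9
g(k):  0  0  0  0  1  1  1  1  2  2
So g(9) = 2.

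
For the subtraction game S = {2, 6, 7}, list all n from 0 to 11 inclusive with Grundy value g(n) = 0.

0, 1, 4, 5, 9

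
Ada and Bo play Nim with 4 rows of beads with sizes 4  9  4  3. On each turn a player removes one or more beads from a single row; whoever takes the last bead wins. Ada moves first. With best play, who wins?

Write each in binary and XOR column by column:
  0100  (4)
  1001  (9)
  0100  (4)
  0011  (3)
  ----
  1010  (10)
The nim-sum is 10 ≠ 0, so this is an N-position: the player to move can win; Ada has a winning move.

Ada wins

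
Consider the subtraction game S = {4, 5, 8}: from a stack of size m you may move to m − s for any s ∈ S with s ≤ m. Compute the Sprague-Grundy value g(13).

Build the Grundy sequence with g(k) = mex{g(k−s) : s ∈ {4, 5, 8}, s ≤ k}:
k:     0  1  2  3  4  5  6  7  8  9 10 11 12 13
g(k):  0  0  0  0  1  1  1  1  2  2  2  2  0  0
So g(13) = 0.

0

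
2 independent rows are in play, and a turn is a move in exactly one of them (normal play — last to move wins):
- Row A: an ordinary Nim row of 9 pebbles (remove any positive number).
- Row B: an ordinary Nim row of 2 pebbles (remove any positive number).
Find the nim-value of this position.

Row A is a plain Nim row of size 9, so its Grundy value is 9.
Row B is a plain Nim row of size 2, so its Grundy value is 2.
By the Sprague-Grundy theorem, the Grundy value of a sum of independent games is the XOR of the component values.
Combined value = 9 ⊕ 2 = 11.

11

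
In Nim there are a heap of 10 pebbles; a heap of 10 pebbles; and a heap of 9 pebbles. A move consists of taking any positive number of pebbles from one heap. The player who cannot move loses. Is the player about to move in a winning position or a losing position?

Winning position

Compute the nim-sum pairwise:
10 XOR 10 = 0
0 XOR 9 = 9
The nim-sum is 9 ≠ 0, so this is an N-position: the player to move can win.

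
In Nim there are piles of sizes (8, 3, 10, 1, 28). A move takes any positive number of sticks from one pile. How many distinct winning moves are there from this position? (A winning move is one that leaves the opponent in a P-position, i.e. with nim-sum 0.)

Bitwise XOR of the heap sizes:
  01000  (8)
  00011  (3)
  01010  (10)
  00001  (1)
  11100  (28)
  -----
  11100  (28)
The overall nim-sum is X = 28. A pile of size p has a winning move iff p XOR X < p (reduce it to p XOR X).
  8: 8 XOR 28 = 20 ≥ 8 — no move.
  3: 3 XOR 28 = 31 ≥ 3 — no move.
  10: 10 XOR 28 = 22 ≥ 10 — no move.
  1: 1 XOR 28 = 29 ≥ 1 — no move.
  28: 28 XOR 28 = 0 < 28 — winning move (to 0).
That gives 1 winning move.

1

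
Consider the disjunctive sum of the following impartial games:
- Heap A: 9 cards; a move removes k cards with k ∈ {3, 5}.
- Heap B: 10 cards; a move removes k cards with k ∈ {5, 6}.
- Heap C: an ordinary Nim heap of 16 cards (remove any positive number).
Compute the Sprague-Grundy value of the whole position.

For heap A, compute g(0), g(1), … with moves {3, 5}:
k:     0  1  2  3  4  5  6  7  8  9
g(k):  0  0  0  1  1  1  2  2  0  0
So g(9) = 0.
For heap B, compute g(0), g(1), … with moves {5, 6}:
k:     0  1  2  3  4  5  6  7  8  9 10
g(k):  0  0  0  0  0  1  1  1  1  1  2
So g(10) = 2.
Heap C is a plain Nim heap of size 16, so its Grundy value is 16.
By the Sprague-Grundy theorem, the Grundy value of a sum of independent games is the XOR of the component values.
Combined value = 0 ⊕ 2 ⊕ 16 = 18.

18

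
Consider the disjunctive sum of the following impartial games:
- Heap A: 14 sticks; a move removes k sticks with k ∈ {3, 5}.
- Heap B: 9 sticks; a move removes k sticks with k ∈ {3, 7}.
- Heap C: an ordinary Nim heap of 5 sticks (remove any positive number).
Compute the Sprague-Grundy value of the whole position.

For heap A, compute g(0), g(1), … with moves {3, 5}:
g(0) = mex{} = 0
g(1) = mex{} = 0
g(2) = mex{} = 0
g(3) = mex{0} = 1
g(4) = mex{0} = 1
g(5) = mex{0} = 1
g(6) = mex{0,1} = 2
g(7) = mex{0,1} = 2
g(8) = mex{1} = 0
g(9) = mex{1,2} = 0
g(10) = mex{1,2} = 0
g(11) = mex{0,2} = 1
g(12) = mex{0,2} = 1
g(13) = mex{0} = 1
g(14) = mex{0,1} = 2
So g(14) = 2.
Grundy values for heap B (subtraction set {3, 7}):
g(0) = mex{} = 0
g(1) = mex{} = 0
g(2) = mex{} = 0
g(3) = mex{0} = 1
g(4) = mex{0} = 1
g(5) = mex{0} = 1
g(6) = mex{1} = 0
g(7) = mex{0,1} = 2
g(8) = mex{0,1} = 2
g(9) = mex{0} = 1
So g(9) = 1.
Heap C is a plain Nim heap of size 5, so its Grundy value is 5.
By the Sprague-Grundy theorem, the Grundy value of a sum of independent games is the XOR of the component values.
Combined value = 2 XOR 1 XOR 5 = 6.

6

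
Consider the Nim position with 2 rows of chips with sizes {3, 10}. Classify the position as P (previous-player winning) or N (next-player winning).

Write each in binary and XOR column by column:
  0011  (3)
  1010  (10)
  ----
  1001  (9)
The nim-sum is 9 ≠ 0, so this is an N-position: the player to move can win.

N-position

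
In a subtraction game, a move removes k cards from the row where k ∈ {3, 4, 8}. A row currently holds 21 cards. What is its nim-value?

3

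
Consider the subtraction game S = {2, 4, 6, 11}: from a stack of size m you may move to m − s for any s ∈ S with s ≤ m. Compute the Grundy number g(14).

Grundy values for subtraction set {2, 4, 6, 11}:
g(0) = mex{} = 0
g(1) = mex{} = 0
g(2) = mex{0} = 1
g(3) = mex{0} = 1
g(4) = mex{0,1} = 2
g(5) = mex{0,1} = 2
g(6) = mex{0,1,2} = 3
g(7) = mex{0,1,2} = 3
g(8) = mex{1,2,3} = 0
g(9) = mex{1,2,3} = 0
g(10) = mex{0,2,3} = 1
g(11) = mex{0,2,3} = 1
g(12) = mex{0,1,3} = 2
g(13) = mex{0,1,3} = 2
g(14) = mex{0,1,2} = 3
So g(14) = 3.

3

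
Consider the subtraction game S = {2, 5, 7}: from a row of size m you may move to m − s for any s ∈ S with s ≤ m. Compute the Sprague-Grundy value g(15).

1

Grundy values for subtraction set {2, 5, 7}:
k:     0  1  2  3  4  5  6  7  8  9 10 11 12 13 14 15
g(k):  0  0  1  1  0  2  1  3  2  2  0  3  1  0  0  1
So g(15) = 1.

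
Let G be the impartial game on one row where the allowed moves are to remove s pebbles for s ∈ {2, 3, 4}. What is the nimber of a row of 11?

2

Build the Grundy sequence with g(k) = mex{g(k−s) : s ∈ {2, 3, 4}, s ≤ k}:
k:     0  1  2  3  4  5  6  7  8  9 10 11
g(k):  0  0  1  1  2  2  0  0  1  1  2  2
So g(11) = 2.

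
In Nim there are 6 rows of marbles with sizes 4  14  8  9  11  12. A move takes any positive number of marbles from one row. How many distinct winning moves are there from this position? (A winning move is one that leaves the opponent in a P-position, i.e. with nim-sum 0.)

5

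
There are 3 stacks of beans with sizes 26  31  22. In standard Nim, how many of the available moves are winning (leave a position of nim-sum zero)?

3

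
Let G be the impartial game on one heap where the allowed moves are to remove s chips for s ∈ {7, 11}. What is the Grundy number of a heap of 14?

Compute g(0), g(1), … for moves {7, 11}:
g(0) = mex{} = 0
g(1) = mex{} = 0
g(2) = mex{} = 0
g(3) = mex{} = 0
g(4) = mex{} = 0
g(5) = mex{} = 0
g(6) = mex{} = 0
g(7) = mex{0} = 1
g(8) = mex{0} = 1
g(9) = mex{0} = 1
g(10) = mex{0} = 1
g(11) = mex{0} = 1
g(12) = mex{0} = 1
g(13) = mex{0} = 1
g(14) = mex{0,1} = 2
So g(14) = 2.

2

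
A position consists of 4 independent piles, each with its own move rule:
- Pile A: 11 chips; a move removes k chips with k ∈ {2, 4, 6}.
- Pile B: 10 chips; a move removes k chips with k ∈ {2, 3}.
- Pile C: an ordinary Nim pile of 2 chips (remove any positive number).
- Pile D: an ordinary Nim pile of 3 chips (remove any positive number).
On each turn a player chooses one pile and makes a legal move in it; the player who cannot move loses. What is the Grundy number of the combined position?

0

Grundy values for pile A (subtraction set {2, 4, 6}):
g(0) = mex{} = 0
g(1) = mex{} = 0
g(2) = mex{0} = 1
g(3) = mex{0} = 1
g(4) = mex{0,1} = 2
g(5) = mex{0,1} = 2
g(6) = mex{0,1,2} = 3
g(7) = mex{0,1,2} = 3
g(8) = mex{1,2,3} = 0
g(9) = mex{1,2,3} = 0
g(10) = mex{0,2,3} = 1
g(11) = mex{0,2,3} = 1
So g(11) = 1.
Build the Grundy sequence for pile B with g(k) = mex{g(k−s) : s ∈ {2, 3}, s ≤ k}:
k:     0  1  2  3  4  5  6  7  8  9 10
g(k):  0  0  1  1  2  0  0  1  1  2  0
So g(10) = 0.
Pile C is a plain Nim pile of size 2, so its Grundy value is 2.
Pile D is a plain Nim pile of size 3, so its Grundy value is 3.
The value of a disjunctive sum is the nim-sum of the parts.
Combined value = 1 XOR 0 XOR 2 XOR 3 = 0.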